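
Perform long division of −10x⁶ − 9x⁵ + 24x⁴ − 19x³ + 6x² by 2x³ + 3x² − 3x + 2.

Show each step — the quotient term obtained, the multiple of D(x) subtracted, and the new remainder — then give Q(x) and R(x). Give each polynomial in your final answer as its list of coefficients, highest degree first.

Q = [-5, 3, 0, 0]; R = [0]

Step 1: lead(−10x⁶ − 9x⁵ + 24x⁴ − 19x³ + 6x²) ÷ lead(D) = −10x⁶ ÷ 2x³ = −5x³. Subtract (−5x³)·D = −10x⁶ − 15x⁵ + 15x⁴ − 10x³. Remainder: 6x⁵ + 9x⁴ − 9x³ + 6x².
Step 2: lead(6x⁵ + 9x⁴ − 9x³ + 6x²) ÷ lead(D) = 6x⁵ ÷ 2x³ = 3x². Subtract (3x²)·D = 6x⁵ + 9x⁴ − 9x³ + 6x². Remainder: 0.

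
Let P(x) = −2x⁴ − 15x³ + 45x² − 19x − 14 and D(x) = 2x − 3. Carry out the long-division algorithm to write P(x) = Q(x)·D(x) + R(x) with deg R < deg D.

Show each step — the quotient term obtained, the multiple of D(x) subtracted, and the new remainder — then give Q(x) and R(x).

Q(x) = −x³ − 9x² + 9x + 4; R(x) = −2

Step 1: lead(−2x⁴ − 15x³ + 45x² − 19x − 14) ÷ lead(D) = −2x⁴ ÷ 2x = −x³. Subtract (−x³)·D = −2x⁴ + 3x³. Remainder: −18x³ + 45x² − 19x − 14.
Step 2: lead(−18x³ + 45x² − 19x − 14) ÷ lead(D) = −18x³ ÷ 2x = −9x². Subtract (−9x²)·D = −18x³ + 27x². Remainder: 18x² − 19x − 14.
Step 3: lead(18x² − 19x − 14) ÷ lead(D) = 18x² ÷ 2x = 9x. Subtract (9x)·D = 18x² − 27x. Remainder: 8x − 14.
Step 4: lead(8x − 14) ÷ lead(D) = 8x ÷ 2x = 4. Subtract (4)·D = 8x − 12. Remainder: −2.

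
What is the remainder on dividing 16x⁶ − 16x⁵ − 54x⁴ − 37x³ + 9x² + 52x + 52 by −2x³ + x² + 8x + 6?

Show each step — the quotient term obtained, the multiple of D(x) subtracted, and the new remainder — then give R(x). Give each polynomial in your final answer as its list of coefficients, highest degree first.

Step 1: lead(16x⁶ − 16x⁵ − 54x⁴ − 37x³ + 9x² + 52x + 52) ÷ lead(D) = 16x⁶ ÷ −2x³ = −8x³. Subtract (−8x³)·D = 16x⁶ − 8x⁵ − 64x⁴ − 48x³. Remainder: −8x⁵ + 10x⁴ + 11x³ + 9x² + 52x + 52.
Step 2: lead(−8x⁵ + 10x⁴ + 11x³ + 9x² + 52x + 52) ÷ lead(D) = −8x⁵ ÷ −2x³ = 4x². Subtract (4x²)·D = −8x⁵ + 4x⁴ + 32x³ + 24x². Remainder: 6x⁴ − 21x³ − 15x² + 52x + 52.
Step 3: lead(6x⁴ − 21x³ − 15x² + 52x + 52) ÷ lead(D) = 6x⁴ ÷ −2x³ = −3x. Subtract (−3x)·D = 6x⁴ − 3x³ − 24x² − 18x. Remainder: −18x³ + 9x² + 70x + 52.
Step 4: lead(−18x³ + 9x² + 70x + 52) ÷ lead(D) = −18x³ ÷ −2x³ = 9. Subtract (9)·D = −18x³ + 9x² + 72x + 54. Remainder: −2x − 2.

R = [-2, -2]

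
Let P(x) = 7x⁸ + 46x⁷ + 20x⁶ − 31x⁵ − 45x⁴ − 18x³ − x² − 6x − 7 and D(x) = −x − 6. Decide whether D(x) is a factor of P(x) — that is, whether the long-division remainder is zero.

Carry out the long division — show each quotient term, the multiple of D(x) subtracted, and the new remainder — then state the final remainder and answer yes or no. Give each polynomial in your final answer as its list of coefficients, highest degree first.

Step 1: lead(7x⁸ + 46x⁷ + 20x⁶ − 31x⁵ − 45x⁴ − 18x³ − x² − 6x − 7) ÷ lead(D) = 7x⁸ ÷ −x = −7x⁷. Subtract (−7x⁷)·D = 7x⁸ + 42x⁷. Remainder: 4x⁷ + 20x⁶ − 31x⁵ − 45x⁴ − 18x³ − x² − 6x − 7.
Step 2: lead(4x⁷ + 20x⁶ − 31x⁵ − 45x⁴ − 18x³ − x² − 6x − 7) ÷ lead(D) = 4x⁷ ÷ −x = −4x⁶. Subtract (−4x⁶)·D = 4x⁷ + 24x⁶. Remainder: −4x⁶ − 31x⁵ − 45x⁴ − 18x³ − x² − 6x − 7.
Step 3: lead(−4x⁶ − 31x⁵ − 45x⁴ − 18x³ − x² − 6x − 7) ÷ lead(D) = −4x⁶ ÷ −x = 4x⁵. Subtract (4x⁵)·D = −4x⁶ − 24x⁵. Remainder: −7x⁵ − 45x⁴ − 18x³ − x² − 6x − 7.
Step 4: lead(−7x⁵ − 45x⁴ − 18x³ − x² − 6x − 7) ÷ lead(D) = −7x⁵ ÷ −x = 7x⁴. Subtract (7x⁴)·D = −7x⁵ − 42x⁴. Remainder: −3x⁴ − 18x³ − x² − 6x − 7.
Step 5: lead(−3x⁴ − 18x³ − x² − 6x − 7) ÷ lead(D) = −3x⁴ ÷ −x = 3x³. Subtract (3x³)·D = −3x⁴ − 18x³. Remainder: −x² − 6x − 7.
Step 6: lead(−x² − 6x − 7) ÷ lead(D) = −x² ÷ −x = x. Subtract (x)·D = −x² − 6x. Remainder: −7.

R = [-7], so D(x) is not a factor of P(x). no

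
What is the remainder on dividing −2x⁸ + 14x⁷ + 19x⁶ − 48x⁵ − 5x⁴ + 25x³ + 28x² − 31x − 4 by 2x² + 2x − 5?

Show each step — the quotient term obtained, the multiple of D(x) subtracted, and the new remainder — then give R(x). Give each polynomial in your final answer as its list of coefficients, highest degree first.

Step 1: lead(−2x⁸ + 14x⁷ + 19x⁶ − 48x⁵ − 5x⁴ + 25x³ + 28x² − 31x − 4) ÷ lead(D) = −2x⁸ ÷ 2x² = −x⁶. Subtract (−x⁶)·D = −2x⁸ − 2x⁷ + 5x⁶. Remainder: 16x⁷ + 14x⁶ − 48x⁵ − 5x⁴ + 25x³ + 28x² − 31x − 4.
Step 2: lead(16x⁷ + 14x⁶ − 48x⁵ − 5x⁴ + 25x³ + 28x² − 31x − 4) ÷ lead(D) = 16x⁷ ÷ 2x² = 8x⁵. Subtract (8x⁵)·D = 16x⁷ + 16x⁶ − 40x⁵. Remainder: −2x⁶ − 8x⁵ − 5x⁴ + 25x³ + 28x² − 31x − 4.
Step 3: lead(−2x⁶ − 8x⁵ − 5x⁴ + 25x³ + 28x² − 31x − 4) ÷ lead(D) = −2x⁶ ÷ 2x² = −x⁴. Subtract (−x⁴)·D = −2x⁶ − 2x⁵ + 5x⁴. Remainder: −6x⁵ − 10x⁴ + 25x³ + 28x² − 31x − 4.
Step 4: lead(−6x⁵ − 10x⁴ + 25x³ + 28x² − 31x − 4) ÷ lead(D) = −6x⁵ ÷ 2x² = −3x³. Subtract (−3x³)·D = −6x⁵ − 6x⁴ + 15x³. Remainder: −4x⁴ + 10x³ + 28x² − 31x − 4.
Step 5: lead(−4x⁴ + 10x³ + 28x² − 31x − 4) ÷ lead(D) = −4x⁴ ÷ 2x² = −2x². Subtract (−2x²)·D = −4x⁴ − 4x³ + 10x². Remainder: 14x³ + 18x² − 31x − 4.
Step 6: lead(14x³ + 18x² − 31x − 4) ÷ lead(D) = 14x³ ÷ 2x² = 7x. Subtract (7x)·D = 14x³ + 14x² − 35x. Remainder: 4x² + 4x − 4.
Step 7: lead(4x² + 4x − 4) ÷ lead(D) = 4x² ÷ 2x² = 2. Subtract (2)·D = 4x² + 4x − 10. Remainder: 6.

R = [6]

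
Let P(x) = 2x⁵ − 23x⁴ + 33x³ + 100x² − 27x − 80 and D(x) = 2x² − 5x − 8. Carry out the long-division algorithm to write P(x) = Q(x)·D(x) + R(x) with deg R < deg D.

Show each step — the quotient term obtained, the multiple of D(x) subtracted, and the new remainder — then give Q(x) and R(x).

Step 1: lead(2x⁵ − 23x⁴ + 33x³ + 100x² − 27x − 80) ÷ lead(D) = 2x⁵ ÷ 2x² = x³. Subtract (x³)·D = 2x⁵ − 5x⁴ − 8x³. Remainder: −18x⁴ + 41x³ + 100x² − 27x − 80.
Step 2: lead(−18x⁴ + 41x³ + 100x² − 27x − 80) ÷ lead(D) = −18x⁴ ÷ 2x² = −9x². Subtract (−9x²)·D = −18x⁴ + 45x³ + 72x². Remainder: −4x³ + 28x² − 27x − 80.
Step 3: lead(−4x³ + 28x² − 27x − 80) ÷ lead(D) = −4x³ ÷ 2x² = −2x. Subtract (−2x)·D = −4x³ + 10x² + 16x. Remainder: 18x² − 43x − 80.
Step 4: lead(18x² − 43x − 80) ÷ lead(D) = 18x² ÷ 2x² = 9. Subtract (9)·D = 18x² − 45x − 72. Remainder: 2x − 8.

Q(x) = x³ − 9x² − 2x + 9; R(x) = 2x − 8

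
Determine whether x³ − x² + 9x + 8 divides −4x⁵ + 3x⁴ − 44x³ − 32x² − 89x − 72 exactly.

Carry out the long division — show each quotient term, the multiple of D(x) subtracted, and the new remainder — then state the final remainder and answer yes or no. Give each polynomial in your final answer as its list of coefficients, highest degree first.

Step 1: lead(−4x⁵ + 3x⁴ − 44x³ − 32x² − 89x − 72) ÷ lead(D) = −4x⁵ ÷ x³ = −4x². Subtract (−4x²)·D = −4x⁵ + 4x⁴ − 36x³ − 32x². Remainder: −x⁴ − 8x³ − 89x − 72.
Step 2: lead(−x⁴ − 8x³ − 89x − 72) ÷ lead(D) = −x⁴ ÷ x³ = −x. Subtract (−x)·D = −x⁴ + x³ − 9x² − 8x. Remainder: −9x³ + 9x² − 81x − 72.
Step 3: lead(−9x³ + 9x² − 81x − 72) ÷ lead(D) = −9x³ ÷ x³ = −9. Subtract (−9)·D = −9x³ + 9x² − 81x − 72. Remainder: 0.

R = [0], so D(x) is a factor of P(x). yes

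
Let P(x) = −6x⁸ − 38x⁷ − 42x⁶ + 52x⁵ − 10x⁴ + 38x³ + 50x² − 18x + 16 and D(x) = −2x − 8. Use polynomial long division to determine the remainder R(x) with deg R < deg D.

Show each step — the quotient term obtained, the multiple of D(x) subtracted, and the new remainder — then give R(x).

Step 1: lead(−6x⁸ − 38x⁷ − 42x⁶ + 52x⁵ − 10x⁴ + 38x³ + 50x² − 18x + 16) ÷ lead(D) = −6x⁸ ÷ −2x = 3x⁷. Subtract (3x⁷)·D = −6x⁸ − 24x⁷. Remainder: −14x⁷ − 42x⁶ + 52x⁵ − 10x⁴ + 38x³ + 50x² − 18x + 16.
Step 2: lead(−14x⁷ − 42x⁶ + 52x⁵ − 10x⁴ + 38x³ + 50x² − 18x + 16) ÷ lead(D) = −14x⁷ ÷ −2x = 7x⁶. Subtract (7x⁶)·D = −14x⁷ − 56x⁶. Remainder: 14x⁶ + 52x⁵ − 10x⁴ + 38x³ + 50x² − 18x + 16.
Step 3: lead(14x⁶ + 52x⁵ − 10x⁴ + 38x³ + 50x² − 18x + 16) ÷ lead(D) = 14x⁶ ÷ −2x = −7x⁵. Subtract (−7x⁵)·D = 14x⁶ + 56x⁵. Remainder: −4x⁵ − 10x⁴ + 38x³ + 50x² − 18x + 16.
Step 4: lead(−4x⁵ − 10x⁴ + 38x³ + 50x² − 18x + 16) ÷ lead(D) = −4x⁵ ÷ −2x = 2x⁴. Subtract (2x⁴)·D = −4x⁵ − 16x⁴. Remainder: 6x⁴ + 38x³ + 50x² − 18x + 16.
Step 5: lead(6x⁴ + 38x³ + 50x² − 18x + 16) ÷ lead(D) = 6x⁴ ÷ −2x = −3x³. Subtract (−3x³)·D = 6x⁴ + 24x³. Remainder: 14x³ + 50x² − 18x + 16.
Step 6: lead(14x³ + 50x² − 18x + 16) ÷ lead(D) = 14x³ ÷ −2x = −7x². Subtract (−7x²)·D = 14x³ + 56x². Remainder: −6x² − 18x + 16.
Step 7: lead(−6x² − 18x + 16) ÷ lead(D) = −6x² ÷ −2x = 3x. Subtract (3x)·D = −6x² − 24x. Remainder: 6x + 16.
Step 8: lead(6x + 16) ÷ lead(D) = 6x ÷ −2x = −3. Subtract (−3)·D = 6x + 24. Remainder: −8.

R(x) = −8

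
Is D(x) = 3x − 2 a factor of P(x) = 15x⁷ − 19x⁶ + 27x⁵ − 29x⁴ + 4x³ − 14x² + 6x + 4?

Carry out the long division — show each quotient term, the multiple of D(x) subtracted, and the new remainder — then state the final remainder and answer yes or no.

R(x) = 0, so D(x) is a factor of P(x). yes

Step 1: lead(15x⁷ − 19x⁶ + 27x⁵ − 29x⁴ + 4x³ − 14x² + 6x + 4) ÷ lead(D) = 15x⁷ ÷ 3x = 5x⁶. Subtract (5x⁶)·D = 15x⁷ − 10x⁶. Remainder: −9x⁶ + 27x⁵ − 29x⁴ + 4x³ − 14x² + 6x + 4.
Step 2: lead(−9x⁶ + 27x⁵ − 29x⁴ + 4x³ − 14x² + 6x + 4) ÷ lead(D) = −9x⁶ ÷ 3x = −3x⁵. Subtract (−3x⁵)·D = −9x⁶ + 6x⁵. Remainder: 21x⁵ − 29x⁴ + 4x³ − 14x² + 6x + 4.
Step 3: lead(21x⁵ − 29x⁴ + 4x³ − 14x² + 6x + 4) ÷ lead(D) = 21x⁵ ÷ 3x = 7x⁴. Subtract (7x⁴)·D = 21x⁵ − 14x⁴. Remainder: −15x⁴ + 4x³ − 14x² + 6x + 4.
Step 4: lead(−15x⁴ + 4x³ − 14x² + 6x + 4) ÷ lead(D) = −15x⁴ ÷ 3x = −5x³. Subtract (−5x³)·D = −15x⁴ + 10x³. Remainder: −6x³ − 14x² + 6x + 4.
Step 5: lead(−6x³ − 14x² + 6x + 4) ÷ lead(D) = −6x³ ÷ 3x = −2x². Subtract (−2x²)·D = −6x³ + 4x². Remainder: −18x² + 6x + 4.
Step 6: lead(−18x² + 6x + 4) ÷ lead(D) = −18x² ÷ 3x = −6x. Subtract (−6x)·D = −18x² + 12x. Remainder: −6x + 4.
Step 7: lead(−6x + 4) ÷ lead(D) = −6x ÷ 3x = −2. Subtract (−2)·D = −6x + 4. Remainder: 0.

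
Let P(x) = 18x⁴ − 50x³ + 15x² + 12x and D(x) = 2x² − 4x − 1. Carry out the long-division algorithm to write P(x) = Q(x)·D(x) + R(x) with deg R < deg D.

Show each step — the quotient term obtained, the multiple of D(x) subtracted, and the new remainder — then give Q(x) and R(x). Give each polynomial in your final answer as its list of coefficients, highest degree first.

Step 1: lead(18x⁴ − 50x³ + 15x² + 12x) ÷ lead(D) = 18x⁴ ÷ 2x² = 9x². Subtract (9x²)·D = 18x⁴ − 36x³ − 9x². Remainder: −14x³ + 24x² + 12x.
Step 2: lead(−14x³ + 24x² + 12x) ÷ lead(D) = −14x³ ÷ 2x² = −7x. Subtract (−7x)·D = −14x³ + 28x² + 7x. Remainder: −4x² + 5x.
Step 3: lead(−4x² + 5x) ÷ lead(D) = −4x² ÷ 2x² = −2. Subtract (−2)·D = −4x² + 8x + 2. Remainder: −3x − 2.

Q = [9, -7, -2]; R = [-3, -2]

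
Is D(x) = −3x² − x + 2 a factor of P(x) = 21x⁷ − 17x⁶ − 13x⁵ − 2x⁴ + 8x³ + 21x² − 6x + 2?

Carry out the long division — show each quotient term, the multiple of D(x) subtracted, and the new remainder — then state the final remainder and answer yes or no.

R(x) = 8x + 2, so D(x) is not a factor of P(x). no

Step 1: lead(21x⁷ − 17x⁶ − 13x⁵ − 2x⁴ + 8x³ + 21x² − 6x + 2) ÷ lead(D) = 21x⁷ ÷ −3x² = −7x⁵. Subtract (−7x⁵)·D = 21x⁷ + 7x⁶ − 14x⁵. Remainder: −24x⁶ + x⁵ − 2x⁴ + 8x³ + 21x² − 6x + 2.
Step 2: lead(−24x⁶ + x⁵ − 2x⁴ + 8x³ + 21x² − 6x + 2) ÷ lead(D) = −24x⁶ ÷ −3x² = 8x⁴. Subtract (8x⁴)·D = −24x⁶ − 8x⁵ + 16x⁴. Remainder: 9x⁵ − 18x⁴ + 8x³ + 21x² − 6x + 2.
Step 3: lead(9x⁵ − 18x⁴ + 8x³ + 21x² − 6x + 2) ÷ lead(D) = 9x⁵ ÷ −3x² = −3x³. Subtract (−3x³)·D = 9x⁵ + 3x⁴ − 6x³. Remainder: −21x⁴ + 14x³ + 21x² − 6x + 2.
Step 4: lead(−21x⁴ + 14x³ + 21x² − 6x + 2) ÷ lead(D) = −21x⁴ ÷ −3x² = 7x². Subtract (7x²)·D = −21x⁴ − 7x³ + 14x². Remainder: 21x³ + 7x² − 6x + 2.
Step 5: lead(21x³ + 7x² − 6x + 2) ÷ lead(D) = 21x³ ÷ −3x² = −7x. Subtract (−7x)·D = 21x³ + 7x² − 14x. Remainder: 8x + 2.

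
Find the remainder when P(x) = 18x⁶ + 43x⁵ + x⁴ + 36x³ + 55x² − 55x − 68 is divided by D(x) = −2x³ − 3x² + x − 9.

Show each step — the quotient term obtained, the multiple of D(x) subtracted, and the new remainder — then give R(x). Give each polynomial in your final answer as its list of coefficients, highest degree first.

Step 1: lead(18x⁶ + 43x⁵ + x⁴ + 36x³ + 55x² − 55x − 68) ÷ lead(D) = 18x⁶ ÷ −2x³ = −9x³. Subtract (−9x³)·D = 18x⁶ + 27x⁵ − 9x⁴ + 81x³. Remainder: 16x⁵ + 10x⁴ − 45x³ + 55x² − 55x − 68.
Step 2: lead(16x⁵ + 10x⁴ − 45x³ + 55x² − 55x − 68) ÷ lead(D) = 16x⁵ ÷ −2x³ = −8x². Subtract (−8x²)·D = 16x⁵ + 24x⁴ − 8x³ + 72x². Remainder: −14x⁴ − 37x³ − 17x² − 55x − 68.
Step 3: lead(−14x⁴ − 37x³ − 17x² − 55x − 68) ÷ lead(D) = −14x⁴ ÷ −2x³ = 7x. Subtract (7x)·D = −14x⁴ − 21x³ + 7x² − 63x. Remainder: −16x³ − 24x² + 8x − 68.
Step 4: lead(−16x³ − 24x² + 8x − 68) ÷ lead(D) = −16x³ ÷ −2x³ = 8. Subtract (8)·D = −16x³ − 24x² + 8x − 72. Remainder: 4.

R = [4]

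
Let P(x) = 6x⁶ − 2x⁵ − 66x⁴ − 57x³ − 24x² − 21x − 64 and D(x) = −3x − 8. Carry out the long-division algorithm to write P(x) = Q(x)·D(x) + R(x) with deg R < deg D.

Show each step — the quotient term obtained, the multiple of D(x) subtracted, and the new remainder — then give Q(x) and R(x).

Step 1: lead(6x⁶ − 2x⁵ − 66x⁴ − 57x³ − 24x² − 21x − 64) ÷ lead(D) = 6x⁶ ÷ −3x = −2x⁵. Subtract (−2x⁵)·D = 6x⁶ + 16x⁵. Remainder: −18x⁵ − 66x⁴ − 57x³ − 24x² − 21x − 64.
Step 2: lead(−18x⁵ − 66x⁴ − 57x³ − 24x² − 21x − 64) ÷ lead(D) = −18x⁵ ÷ −3x = 6x⁴. Subtract (6x⁴)·D = −18x⁵ − 48x⁴. Remainder: −18x⁴ − 57x³ − 24x² − 21x − 64.
Step 3: lead(−18x⁴ − 57x³ − 24x² − 21x − 64) ÷ lead(D) = −18x⁴ ÷ −3x = 6x³. Subtract (6x³)·D = −18x⁴ − 48x³. Remainder: −9x³ − 24x² − 21x − 64.
Step 4: lead(−9x³ − 24x² − 21x − 64) ÷ lead(D) = −9x³ ÷ −3x = 3x². Subtract (3x²)·D = −9x³ − 24x². Remainder: −21x − 64.
Step 5: lead(−21x − 64) ÷ lead(D) = −21x ÷ −3x = 7. Subtract (7)·D = −21x − 56. Remainder: −8.

Q(x) = −2x⁵ + 6x⁴ + 6x³ + 3x² + 7; R(x) = −8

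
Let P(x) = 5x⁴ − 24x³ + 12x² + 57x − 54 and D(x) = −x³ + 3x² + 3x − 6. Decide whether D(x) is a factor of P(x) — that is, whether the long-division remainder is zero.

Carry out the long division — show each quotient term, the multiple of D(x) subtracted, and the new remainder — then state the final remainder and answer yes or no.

R(x) = 0, so D(x) is a factor of P(x). yes

Step 1: lead(5x⁴ − 24x³ + 12x² + 57x − 54) ÷ lead(D) = 5x⁴ ÷ −x³ = −5x. Subtract (−5x)·D = 5x⁴ − 15x³ − 15x² + 30x. Remainder: −9x³ + 27x² + 27x − 54.
Step 2: lead(−9x³ + 27x² + 27x − 54) ÷ lead(D) = −9x³ ÷ −x³ = 9. Subtract (9)·D = −9x³ + 27x² + 27x − 54. Remainder: 0.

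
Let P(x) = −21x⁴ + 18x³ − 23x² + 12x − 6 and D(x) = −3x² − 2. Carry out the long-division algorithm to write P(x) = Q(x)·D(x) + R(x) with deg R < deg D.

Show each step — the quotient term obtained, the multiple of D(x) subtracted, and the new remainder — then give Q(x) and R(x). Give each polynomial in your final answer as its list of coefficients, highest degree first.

Q = [7, -6, 3]; R = [0]

Step 1: lead(−21x⁴ + 18x³ − 23x² + 12x − 6) ÷ lead(D) = −21x⁴ ÷ −3x² = 7x². Subtract (7x²)·D = −21x⁴ − 14x². Remainder: 18x³ − 9x² + 12x − 6.
Step 2: lead(18x³ − 9x² + 12x − 6) ÷ lead(D) = 18x³ ÷ −3x² = −6x. Subtract (−6x)·D = 18x³ + 12x. Remainder: −9x² − 6.
Step 3: lead(−9x² − 6) ÷ lead(D) = −9x² ÷ −3x² = 3. Subtract (3)·D = −9x² − 6. Remainder: 0.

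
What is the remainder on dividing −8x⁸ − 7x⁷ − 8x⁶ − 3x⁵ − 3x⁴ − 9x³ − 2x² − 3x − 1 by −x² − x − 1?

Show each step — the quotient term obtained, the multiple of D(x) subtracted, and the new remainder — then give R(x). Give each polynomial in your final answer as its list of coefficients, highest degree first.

Step 1: lead(−8x⁸ − 7x⁷ − 8x⁶ − 3x⁵ − 3x⁴ − 9x³ − 2x² − 3x − 1) ÷ lead(D) = −8x⁸ ÷ −x² = 8x⁶. Subtract (8x⁶)·D = −8x⁸ − 8x⁷ − 8x⁶. Remainder: x⁷ − 3x⁵ − 3x⁴ − 9x³ − 2x² − 3x − 1.
Step 2: lead(x⁷ − 3x⁵ − 3x⁴ − 9x³ − 2x² − 3x − 1) ÷ lead(D) = x⁷ ÷ −x² = −x⁵. Subtract (−x⁵)·D = x⁷ + x⁶ + x⁵. Remainder: −x⁶ − 4x⁵ − 3x⁴ − 9x³ − 2x² − 3x − 1.
Step 3: lead(−x⁶ − 4x⁵ − 3x⁴ − 9x³ − 2x² − 3x − 1) ÷ lead(D) = −x⁶ ÷ −x² = x⁴. Subtract (x⁴)·D = −x⁶ − x⁵ − x⁴. Remainder: −3x⁵ − 2x⁴ − 9x³ − 2x² − 3x − 1.
Step 4: lead(−3x⁵ − 2x⁴ − 9x³ − 2x² − 3x − 1) ÷ lead(D) = −3x⁵ ÷ −x² = 3x³. Subtract (3x³)·D = −3x⁵ − 3x⁴ − 3x³. Remainder: x⁴ − 6x³ − 2x² − 3x − 1.
Step 5: lead(x⁴ − 6x³ − 2x² − 3x − 1) ÷ lead(D) = x⁴ ÷ −x² = −x². Subtract (−x²)·D = x⁴ + x³ + x². Remainder: −7x³ − 3x² − 3x − 1.
Step 6: lead(−7x³ − 3x² − 3x − 1) ÷ lead(D) = −7x³ ÷ −x² = 7x. Subtract (7x)·D = −7x³ − 7x² − 7x. Remainder: 4x² + 4x − 1.
Step 7: lead(4x² + 4x − 1) ÷ lead(D) = 4x² ÷ −x² = −4. Subtract (−4)·D = 4x² + 4x + 4. Remainder: −5.

R = [-5]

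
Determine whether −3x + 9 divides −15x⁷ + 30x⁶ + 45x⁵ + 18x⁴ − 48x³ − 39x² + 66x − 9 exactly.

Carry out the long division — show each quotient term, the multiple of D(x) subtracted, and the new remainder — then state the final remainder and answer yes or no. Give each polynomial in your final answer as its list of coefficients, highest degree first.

R = [0], so D(x) is a factor of P(x). yes

Step 1: lead(−15x⁷ + 30x⁶ + 45x⁵ + 18x⁴ − 48x³ − 39x² + 66x − 9) ÷ lead(D) = −15x⁷ ÷ −3x = 5x⁶. Subtract (5x⁶)·D = −15x⁷ + 45x⁶. Remainder: −15x⁶ + 45x⁵ + 18x⁴ − 48x³ − 39x² + 66x − 9.
Step 2: lead(−15x⁶ + 45x⁵ + 18x⁴ − 48x³ − 39x² + 66x − 9) ÷ lead(D) = −15x⁶ ÷ −3x = 5x⁵. Subtract (5x⁵)·D = −15x⁶ + 45x⁵. Remainder: 18x⁴ − 48x³ − 39x² + 66x − 9.
Step 3: lead(18x⁴ − 48x³ − 39x² + 66x − 9) ÷ lead(D) = 18x⁴ ÷ −3x = −6x³. Subtract (−6x³)·D = 18x⁴ − 54x³. Remainder: 6x³ − 39x² + 66x − 9.
Step 4: lead(6x³ − 39x² + 66x − 9) ÷ lead(D) = 6x³ ÷ −3x = −2x². Subtract (−2x²)·D = 6x³ − 18x². Remainder: −21x² + 66x − 9.
Step 5: lead(−21x² + 66x − 9) ÷ lead(D) = −21x² ÷ −3x = 7x. Subtract (7x)·D = −21x² + 63x. Remainder: 3x − 9.
Step 6: lead(3x − 9) ÷ lead(D) = 3x ÷ −3x = −1. Subtract (−1)·D = 3x − 9. Remainder: 0.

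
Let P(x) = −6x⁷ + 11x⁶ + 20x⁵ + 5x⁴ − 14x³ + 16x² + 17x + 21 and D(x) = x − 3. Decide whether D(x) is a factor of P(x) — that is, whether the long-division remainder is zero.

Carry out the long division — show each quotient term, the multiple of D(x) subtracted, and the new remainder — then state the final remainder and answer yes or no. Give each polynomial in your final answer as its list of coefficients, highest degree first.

R = [0], so D(x) is a factor of P(x). yes

Step 1: lead(−6x⁷ + 11x⁶ + 20x⁵ + 5x⁴ − 14x³ + 16x² + 17x + 21) ÷ lead(D) = −6x⁷ ÷ x = −6x⁶. Subtract (−6x⁶)·D = −6x⁷ + 18x⁶. Remainder: −7x⁶ + 20x⁵ + 5x⁴ − 14x³ + 16x² + 17x + 21.
Step 2: lead(−7x⁶ + 20x⁵ + 5x⁴ − 14x³ + 16x² + 17x + 21) ÷ lead(D) = −7x⁶ ÷ x = −7x⁵. Subtract (−7x⁵)·D = −7x⁶ + 21x⁵. Remainder: −x⁵ + 5x⁴ − 14x³ + 16x² + 17x + 21.
Step 3: lead(−x⁵ + 5x⁴ − 14x³ + 16x² + 17x + 21) ÷ lead(D) = −x⁵ ÷ x = −x⁴. Subtract (−x⁴)·D = −x⁵ + 3x⁴. Remainder: 2x⁴ − 14x³ + 16x² + 17x + 21.
Step 4: lead(2x⁴ − 14x³ + 16x² + 17x + 21) ÷ lead(D) = 2x⁴ ÷ x = 2x³. Subtract (2x³)·D = 2x⁴ − 6x³. Remainder: −8x³ + 16x² + 17x + 21.
Step 5: lead(−8x³ + 16x² + 17x + 21) ÷ lead(D) = −8x³ ÷ x = −8x². Subtract (−8x²)·D = −8x³ + 24x². Remainder: −8x² + 17x + 21.
Step 6: lead(−8x² + 17x + 21) ÷ lead(D) = −8x² ÷ x = −8x. Subtract (−8x)·D = −8x² + 24x. Remainder: −7x + 21.
Step 7: lead(−7x + 21) ÷ lead(D) = −7x ÷ x = −7. Subtract (−7)·D = −7x + 21. Remainder: 0.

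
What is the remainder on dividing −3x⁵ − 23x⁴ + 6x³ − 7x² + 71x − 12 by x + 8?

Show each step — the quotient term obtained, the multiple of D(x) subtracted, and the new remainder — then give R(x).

R(x) = −4

Step 1: lead(−3x⁵ − 23x⁴ + 6x³ − 7x² + 71x − 12) ÷ lead(D) = −3x⁵ ÷ x = −3x⁴. Subtract (−3x⁴)·D = −3x⁵ − 24x⁴. Remainder: x⁴ + 6x³ − 7x² + 71x − 12.
Step 2: lead(x⁴ + 6x³ − 7x² + 71x − 12) ÷ lead(D) = x⁴ ÷ x = x³. Subtract (x³)·D = x⁴ + 8x³. Remainder: −2x³ − 7x² + 71x − 12.
Step 3: lead(−2x³ − 7x² + 71x − 12) ÷ lead(D) = −2x³ ÷ x = −2x². Subtract (−2x²)·D = −2x³ − 16x². Remainder: 9x² + 71x − 12.
Step 4: lead(9x² + 71x − 12) ÷ lead(D) = 9x² ÷ x = 9x. Subtract (9x)·D = 9x² + 72x. Remainder: −x − 12.
Step 5: lead(−x − 12) ÷ lead(D) = −x ÷ x = −1. Subtract (−1)·D = −x − 8. Remainder: −4.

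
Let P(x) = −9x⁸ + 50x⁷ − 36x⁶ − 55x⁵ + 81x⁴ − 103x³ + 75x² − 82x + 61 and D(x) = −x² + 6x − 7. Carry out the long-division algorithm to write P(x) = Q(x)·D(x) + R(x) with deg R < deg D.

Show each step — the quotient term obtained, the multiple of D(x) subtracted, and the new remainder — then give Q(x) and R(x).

Q(x) = 9x⁶ + 4x⁵ − 3x⁴ + 9x³ − 6x² + 4x − 9; R(x) = −2

Step 1: lead(−9x⁸ + 50x⁷ − 36x⁶ − 55x⁵ + 81x⁴ − 103x³ + 75x² − 82x + 61) ÷ lead(D) = −9x⁸ ÷ −x² = 9x⁶. Subtract (9x⁶)·D = −9x⁸ + 54x⁷ − 63x⁶. Remainder: −4x⁷ + 27x⁶ − 55x⁵ + 81x⁴ − 103x³ + 75x² − 82x + 61.
Step 2: lead(−4x⁷ + 27x⁶ − 55x⁵ + 81x⁴ − 103x³ + 75x² − 82x + 61) ÷ lead(D) = −4x⁷ ÷ −x² = 4x⁵. Subtract (4x⁵)·D = −4x⁷ + 24x⁶ − 28x⁵. Remainder: 3x⁶ − 27x⁵ + 81x⁴ − 103x³ + 75x² − 82x + 61.
Step 3: lead(3x⁶ − 27x⁵ + 81x⁴ − 103x³ + 75x² − 82x + 61) ÷ lead(D) = 3x⁶ ÷ −x² = −3x⁴. Subtract (−3x⁴)·D = 3x⁶ − 18x⁵ + 21x⁴. Remainder: −9x⁵ + 60x⁴ − 103x³ + 75x² − 82x + 61.
Step 4: lead(−9x⁵ + 60x⁴ − 103x³ + 75x² − 82x + 61) ÷ lead(D) = −9x⁵ ÷ −x² = 9x³. Subtract (9x³)·D = −9x⁵ + 54x⁴ − 63x³. Remainder: 6x⁴ − 40x³ + 75x² − 82x + 61.
Step 5: lead(6x⁴ − 40x³ + 75x² − 82x + 61) ÷ lead(D) = 6x⁴ ÷ −x² = −6x². Subtract (−6x²)·D = 6x⁴ − 36x³ + 42x². Remainder: −4x³ + 33x² − 82x + 61.
Step 6: lead(−4x³ + 33x² − 82x + 61) ÷ lead(D) = −4x³ ÷ −x² = 4x. Subtract (4x)·D = −4x³ + 24x² − 28x. Remainder: 9x² − 54x + 61.
Step 7: lead(9x² − 54x + 61) ÷ lead(D) = 9x² ÷ −x² = −9. Subtract (−9)·D = 9x² − 54x + 63. Remainder: −2.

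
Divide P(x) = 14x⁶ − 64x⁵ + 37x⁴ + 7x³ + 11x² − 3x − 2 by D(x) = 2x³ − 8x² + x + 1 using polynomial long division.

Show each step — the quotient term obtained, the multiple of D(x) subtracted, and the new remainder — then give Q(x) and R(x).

Q(x) = 7x³ − 4x² − x − 2; R(x) = 0

Step 1: lead(14x⁶ − 64x⁵ + 37x⁴ + 7x³ + 11x² − 3x − 2) ÷ lead(D) = 14x⁶ ÷ 2x³ = 7x³. Subtract (7x³)·D = 14x⁶ − 56x⁵ + 7x⁴ + 7x³. Remainder: −8x⁵ + 30x⁴ + 11x² − 3x − 2.
Step 2: lead(−8x⁵ + 30x⁴ + 11x² − 3x − 2) ÷ lead(D) = −8x⁵ ÷ 2x³ = −4x². Subtract (−4x²)·D = −8x⁵ + 32x⁴ − 4x³ − 4x². Remainder: −2x⁴ + 4x³ + 15x² − 3x − 2.
Step 3: lead(−2x⁴ + 4x³ + 15x² − 3x − 2) ÷ lead(D) = −2x⁴ ÷ 2x³ = −x. Subtract (−x)·D = −2x⁴ + 8x³ − x² − x. Remainder: −4x³ + 16x² − 2x − 2.
Step 4: lead(−4x³ + 16x² − 2x − 2) ÷ lead(D) = −4x³ ÷ 2x³ = −2. Subtract (−2)·D = −4x³ + 16x² − 2x − 2. Remainder: 0.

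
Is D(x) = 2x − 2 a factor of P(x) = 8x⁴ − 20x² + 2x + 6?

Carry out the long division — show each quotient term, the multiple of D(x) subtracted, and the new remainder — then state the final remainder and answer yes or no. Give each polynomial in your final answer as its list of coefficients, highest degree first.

Step 1: lead(8x⁴ − 20x² + 2x + 6) ÷ lead(D) = 8x⁴ ÷ 2x = 4x³. Subtract (4x³)·D = 8x⁴ − 8x³. Remainder: 8x³ − 20x² + 2x + 6.
Step 2: lead(8x³ − 20x² + 2x + 6) ÷ lead(D) = 8x³ ÷ 2x = 4x². Subtract (4x²)·D = 8x³ − 8x². Remainder: −12x² + 2x + 6.
Step 3: lead(−12x² + 2x + 6) ÷ lead(D) = −12x² ÷ 2x = −6x. Subtract (−6x)·D = −12x² + 12x. Remainder: −10x + 6.
Step 4: lead(−10x + 6) ÷ lead(D) = −10x ÷ 2x = −5. Subtract (−5)·D = −10x + 10. Remainder: −4.

R = [-4], so D(x) is not a factor of P(x). no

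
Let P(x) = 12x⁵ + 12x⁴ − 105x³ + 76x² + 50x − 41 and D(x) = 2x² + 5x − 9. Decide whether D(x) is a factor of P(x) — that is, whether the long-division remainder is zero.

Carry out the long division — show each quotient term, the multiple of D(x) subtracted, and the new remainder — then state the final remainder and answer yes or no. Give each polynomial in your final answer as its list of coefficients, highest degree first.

R = [-2, 4], so D(x) is not a factor of P(x). no

Step 1: lead(12x⁵ + 12x⁴ − 105x³ + 76x² + 50x − 41) ÷ lead(D) = 12x⁵ ÷ 2x² = 6x³. Subtract (6x³)·D = 12x⁵ + 30x⁴ − 54x³. Remainder: −18x⁴ − 51x³ + 76x² + 50x − 41.
Step 2: lead(−18x⁴ − 51x³ + 76x² + 50x − 41) ÷ lead(D) = −18x⁴ ÷ 2x² = −9x². Subtract (−9x²)·D = −18x⁴ − 45x³ + 81x². Remainder: −6x³ − 5x² + 50x − 41.
Step 3: lead(−6x³ − 5x² + 50x − 41) ÷ lead(D) = −6x³ ÷ 2x² = −3x. Subtract (−3x)·D = −6x³ − 15x² + 27x. Remainder: 10x² + 23x − 41.
Step 4: lead(10x² + 23x − 41) ÷ lead(D) = 10x² ÷ 2x² = 5. Subtract (5)·D = 10x² + 25x − 45. Remainder: −2x + 4.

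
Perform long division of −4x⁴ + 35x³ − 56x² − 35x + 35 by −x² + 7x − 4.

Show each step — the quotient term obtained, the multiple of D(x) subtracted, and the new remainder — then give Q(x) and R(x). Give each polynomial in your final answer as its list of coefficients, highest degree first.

Step 1: lead(−4x⁴ + 35x³ − 56x² − 35x + 35) ÷ lead(D) = −4x⁴ ÷ −x² = 4x². Subtract (4x²)·D = −4x⁴ + 28x³ − 16x². Remainder: 7x³ − 40x² − 35x + 35.
Step 2: lead(7x³ − 40x² − 35x + 35) ÷ lead(D) = 7x³ ÷ −x² = −7x. Subtract (−7x)·D = 7x³ − 49x² + 28x. Remainder: 9x² − 63x + 35.
Step 3: lead(9x² − 63x + 35) ÷ lead(D) = 9x² ÷ −x² = −9. Subtract (−9)·D = 9x² − 63x + 36. Remainder: −1.

Q = [4, -7, -9]; R = [-1]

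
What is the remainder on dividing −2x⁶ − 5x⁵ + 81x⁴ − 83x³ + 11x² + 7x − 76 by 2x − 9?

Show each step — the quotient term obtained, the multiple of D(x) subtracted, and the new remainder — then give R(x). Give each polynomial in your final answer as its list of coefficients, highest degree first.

R = [-4]

Step 1: lead(−2x⁶ − 5x⁵ + 81x⁴ − 83x³ + 11x² + 7x − 76) ÷ lead(D) = −2x⁶ ÷ 2x = −x⁵. Subtract (−x⁵)·D = −2x⁶ + 9x⁵. Remainder: −14x⁵ + 81x⁴ − 83x³ + 11x² + 7x − 76.
Step 2: lead(−14x⁵ + 81x⁴ − 83x³ + 11x² + 7x − 76) ÷ lead(D) = −14x⁵ ÷ 2x = −7x⁴. Subtract (−7x⁴)·D = −14x⁵ + 63x⁴. Remainder: 18x⁴ − 83x³ + 11x² + 7x − 76.
Step 3: lead(18x⁴ − 83x³ + 11x² + 7x − 76) ÷ lead(D) = 18x⁴ ÷ 2x = 9x³. Subtract (9x³)·D = 18x⁴ − 81x³. Remainder: −2x³ + 11x² + 7x − 76.
Step 4: lead(−2x³ + 11x² + 7x − 76) ÷ lead(D) = −2x³ ÷ 2x = −x². Subtract (−x²)·D = −2x³ + 9x². Remainder: 2x² + 7x − 76.
Step 5: lead(2x² + 7x − 76) ÷ lead(D) = 2x² ÷ 2x = x. Subtract (x)·D = 2x² − 9x. Remainder: 16x − 76.
Step 6: lead(16x − 76) ÷ lead(D) = 16x ÷ 2x = 8. Subtract (8)·D = 16x − 72. Remainder: −4.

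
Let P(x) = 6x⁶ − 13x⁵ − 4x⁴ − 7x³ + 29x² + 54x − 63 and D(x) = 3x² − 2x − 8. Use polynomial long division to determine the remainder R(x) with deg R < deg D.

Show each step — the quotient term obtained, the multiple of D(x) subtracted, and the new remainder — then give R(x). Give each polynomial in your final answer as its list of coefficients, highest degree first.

Step 1: lead(6x⁶ − 13x⁵ − 4x⁴ − 7x³ + 29x² + 54x − 63) ÷ lead(D) = 6x⁶ ÷ 3x² = 2x⁴. Subtract (2x⁴)·D = 6x⁶ − 4x⁵ − 16x⁴. Remainder: −9x⁵ + 12x⁴ − 7x³ + 29x² + 54x − 63.
Step 2: lead(−9x⁵ + 12x⁴ − 7x³ + 29x² + 54x − 63) ÷ lead(D) = −9x⁵ ÷ 3x² = −3x³. Subtract (−3x³)·D = −9x⁵ + 6x⁴ + 24x³. Remainder: 6x⁴ − 31x³ + 29x² + 54x − 63.
Step 3: lead(6x⁴ − 31x³ + 29x² + 54x − 63) ÷ lead(D) = 6x⁴ ÷ 3x² = 2x². Subtract (2x²)·D = 6x⁴ − 4x³ − 16x². Remainder: −27x³ + 45x² + 54x − 63.
Step 4: lead(−27x³ + 45x² + 54x − 63) ÷ lead(D) = −27x³ ÷ 3x² = −9x. Subtract (−9x)·D = −27x³ + 18x² + 72x. Remainder: 27x² − 18x − 63.
Step 5: lead(27x² − 18x − 63) ÷ lead(D) = 27x² ÷ 3x² = 9. Subtract (9)·D = 27x² − 18x − 72. Remainder: 9.

R = [9]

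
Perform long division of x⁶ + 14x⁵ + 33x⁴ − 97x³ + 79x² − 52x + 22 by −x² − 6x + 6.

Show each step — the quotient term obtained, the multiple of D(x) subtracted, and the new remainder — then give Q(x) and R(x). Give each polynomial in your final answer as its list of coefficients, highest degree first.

Step 1: lead(x⁶ + 14x⁵ + 33x⁴ − 97x³ + 79x² − 52x + 22) ÷ lead(D) = x⁶ ÷ −x² = −x⁴. Subtract (−x⁴)·D = x⁶ + 6x⁵ − 6x⁴. Remainder: 8x⁵ + 39x⁴ − 97x³ + 79x² − 52x + 22.
Step 2: lead(8x⁵ + 39x⁴ − 97x³ + 79x² − 52x + 22) ÷ lead(D) = 8x⁵ ÷ −x² = −8x³. Subtract (−8x³)·D = 8x⁵ + 48x⁴ − 48x³. Remainder: −9x⁴ − 49x³ + 79x² − 52x + 22.
Step 3: lead(−9x⁴ − 49x³ + 79x² − 52x + 22) ÷ lead(D) = −9x⁴ ÷ −x² = 9x². Subtract (9x²)·D = −9x⁴ − 54x³ + 54x². Remainder: 5x³ + 25x² − 52x + 22.
Step 4: lead(5x³ + 25x² − 52x + 22) ÷ lead(D) = 5x³ ÷ −x² = −5x. Subtract (−5x)·D = 5x³ + 30x² − 30x. Remainder: −5x² − 22x + 22.
Step 5: lead(−5x² − 22x + 22) ÷ lead(D) = −5x² ÷ −x² = 5. Subtract (5)·D = −5x² − 30x + 30. Remainder: 8x − 8.

Q = [-1, -8, 9, -5, 5]; R = [8, -8]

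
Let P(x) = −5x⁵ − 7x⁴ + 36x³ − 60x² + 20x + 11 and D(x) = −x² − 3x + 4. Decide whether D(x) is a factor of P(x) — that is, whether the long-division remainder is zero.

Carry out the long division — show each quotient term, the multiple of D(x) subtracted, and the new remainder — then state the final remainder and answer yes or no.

Step 1: lead(−5x⁵ − 7x⁴ + 36x³ − 60x² + 20x + 11) ÷ lead(D) = −5x⁵ ÷ −x² = 5x³. Subtract (5x³)·D = −5x⁵ − 15x⁴ + 20x³. Remainder: 8x⁴ + 16x³ − 60x² + 20x + 11.
Step 2: lead(8x⁴ + 16x³ − 60x² + 20x + 11) ÷ lead(D) = 8x⁴ ÷ −x² = −8x². Subtract (−8x²)·D = 8x⁴ + 24x³ − 32x². Remainder: −8x³ − 28x² + 20x + 11.
Step 3: lead(−8x³ − 28x² + 20x + 11) ÷ lead(D) = −8x³ ÷ −x² = 8x. Subtract (8x)·D = −8x³ − 24x² + 32x. Remainder: −4x² − 12x + 11.
Step 4: lead(−4x² − 12x + 11) ÷ lead(D) = −4x² ÷ −x² = 4. Subtract (4)·D = −4x² − 12x + 16. Remainder: −5.

R(x) = −5, so D(x) is not a factor of P(x). no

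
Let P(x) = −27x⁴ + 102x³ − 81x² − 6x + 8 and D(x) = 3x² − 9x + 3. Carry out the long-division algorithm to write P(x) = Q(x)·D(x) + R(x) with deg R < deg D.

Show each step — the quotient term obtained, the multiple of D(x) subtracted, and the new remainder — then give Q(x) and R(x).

Q(x) = −9x² + 7x + 3; R(x) = −1

Step 1: lead(−27x⁴ + 102x³ − 81x² − 6x + 8) ÷ lead(D) = −27x⁴ ÷ 3x² = −9x². Subtract (−9x²)·D = −27x⁴ + 81x³ − 27x². Remainder: 21x³ − 54x² − 6x + 8.
Step 2: lead(21x³ − 54x² − 6x + 8) ÷ lead(D) = 21x³ ÷ 3x² = 7x. Subtract (7x)·D = 21x³ − 63x² + 21x. Remainder: 9x² − 27x + 8.
Step 3: lead(9x² − 27x + 8) ÷ lead(D) = 9x² ÷ 3x² = 3. Subtract (3)·D = 9x² − 27x + 9. Remainder: −1.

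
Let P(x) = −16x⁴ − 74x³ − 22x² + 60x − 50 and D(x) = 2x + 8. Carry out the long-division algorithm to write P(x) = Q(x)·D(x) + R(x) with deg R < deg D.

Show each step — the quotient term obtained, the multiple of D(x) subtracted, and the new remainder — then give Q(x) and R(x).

Step 1: lead(−16x⁴ − 74x³ − 22x² + 60x − 50) ÷ lead(D) = −16x⁴ ÷ 2x = −8x³. Subtract (−8x³)·D = −16x⁴ − 64x³. Remainder: −10x³ − 22x² + 60x − 50.
Step 2: lead(−10x³ − 22x² + 60x − 50) ÷ lead(D) = −10x³ ÷ 2x = −5x². Subtract (−5x²)·D = −10x³ − 40x². Remainder: 18x² + 60x − 50.
Step 3: lead(18x² + 60x − 50) ÷ lead(D) = 18x² ÷ 2x = 9x. Subtract (9x)·D = 18x² + 72x. Remainder: −12x − 50.
Step 4: lead(−12x − 50) ÷ lead(D) = −12x ÷ 2x = −6. Subtract (−6)·D = −12x − 48. Remainder: −2.

Q(x) = −8x³ − 5x² + 9x − 6; R(x) = −2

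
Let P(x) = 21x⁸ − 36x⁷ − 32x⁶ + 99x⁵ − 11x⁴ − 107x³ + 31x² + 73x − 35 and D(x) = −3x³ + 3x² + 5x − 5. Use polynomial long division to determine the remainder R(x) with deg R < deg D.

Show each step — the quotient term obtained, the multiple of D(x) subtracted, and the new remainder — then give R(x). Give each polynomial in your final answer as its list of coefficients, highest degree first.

Step 1: lead(21x⁸ − 36x⁷ − 32x⁶ + 99x⁵ − 11x⁴ − 107x³ + 31x² + 73x − 35) ÷ lead(D) = 21x⁸ ÷ −3x³ = −7x⁵. Subtract (−7x⁵)·D = 21x⁸ − 21x⁷ − 35x⁶ + 35x⁵. Remainder: −15x⁷ + 3x⁶ + 64x⁵ − 11x⁴ − 107x³ + 31x² + 73x − 35.
Step 2: lead(−15x⁷ + 3x⁶ + 64x⁵ − 11x⁴ − 107x³ + 31x² + 73x − 35) ÷ lead(D) = −15x⁷ ÷ −3x³ = 5x⁴. Subtract (5x⁴)·D = −15x⁷ + 15x⁶ + 25x⁵ − 25x⁴. Remainder: −12x⁶ + 39x⁵ + 14x⁴ − 107x³ + 31x² + 73x − 35.
Step 3: lead(−12x⁶ + 39x⁵ + 14x⁴ − 107x³ + 31x² + 73x − 35) ÷ lead(D) = −12x⁶ ÷ −3x³ = 4x³. Subtract (4x³)·D = −12x⁶ + 12x⁵ + 20x⁴ − 20x³. Remainder: 27x⁵ − 6x⁴ − 87x³ + 31x² + 73x − 35.
Step 4: lead(27x⁵ − 6x⁴ − 87x³ + 31x² + 73x − 35) ÷ lead(D) = 27x⁵ ÷ −3x³ = −9x². Subtract (−9x²)·D = 27x⁵ − 27x⁴ − 45x³ + 45x². Remainder: 21x⁴ − 42x³ − 14x² + 73x − 35.
Step 5: lead(21x⁴ − 42x³ − 14x² + 73x − 35) ÷ lead(D) = 21x⁴ ÷ −3x³ = −7x. Subtract (−7x)·D = 21x⁴ − 21x³ − 35x² + 35x. Remainder: −21x³ + 21x² + 38x − 35.
Step 6: lead(−21x³ + 21x² + 38x − 35) ÷ lead(D) = −21x³ ÷ −3x³ = 7. Subtract (7)·D = −21x³ + 21x² + 35x − 35. Remainder: 3x.

R = [3, 0]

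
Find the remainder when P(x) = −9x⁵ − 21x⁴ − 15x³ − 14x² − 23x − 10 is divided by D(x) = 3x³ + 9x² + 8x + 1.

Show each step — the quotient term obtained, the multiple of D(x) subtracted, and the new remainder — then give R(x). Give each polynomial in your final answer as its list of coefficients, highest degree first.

Step 1: lead(−9x⁵ − 21x⁴ − 15x³ − 14x² − 23x − 10) ÷ lead(D) = −9x⁵ ÷ 3x³ = −3x². Subtract (−3x²)·D = −9x⁵ − 27x⁴ − 24x³ − 3x². Remainder: 6x⁴ + 9x³ − 11x² − 23x − 10.
Step 2: lead(6x⁴ + 9x³ − 11x² − 23x − 10) ÷ lead(D) = 6x⁴ ÷ 3x³ = 2x. Subtract (2x)·D = 6x⁴ + 18x³ + 16x² + 2x. Remainder: −9x³ − 27x² − 25x − 10.
Step 3: lead(−9x³ − 27x² − 25x − 10) ÷ lead(D) = −9x³ ÷ 3x³ = −3. Subtract (−3)·D = −9x³ − 27x² − 24x − 3. Remainder: −x − 7.

R = [-1, -7]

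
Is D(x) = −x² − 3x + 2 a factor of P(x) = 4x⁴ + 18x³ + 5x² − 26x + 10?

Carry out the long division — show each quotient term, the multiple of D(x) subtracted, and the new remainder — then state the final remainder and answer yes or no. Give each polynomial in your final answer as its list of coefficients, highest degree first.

Step 1: lead(4x⁴ + 18x³ + 5x² − 26x + 10) ÷ lead(D) = 4x⁴ ÷ −x² = −4x². Subtract (−4x²)·D = 4x⁴ + 12x³ − 8x². Remainder: 6x³ + 13x² − 26x + 10.
Step 2: lead(6x³ + 13x² − 26x + 10) ÷ lead(D) = 6x³ ÷ −x² = −6x. Subtract (−6x)·D = 6x³ + 18x² − 12x. Remainder: −5x² − 14x + 10.
Step 3: lead(−5x² − 14x + 10) ÷ lead(D) = −5x² ÷ −x² = 5. Subtract (5)·D = −5x² − 15x + 10. Remainder: x.

R = [1, 0], so D(x) is not a factor of P(x). no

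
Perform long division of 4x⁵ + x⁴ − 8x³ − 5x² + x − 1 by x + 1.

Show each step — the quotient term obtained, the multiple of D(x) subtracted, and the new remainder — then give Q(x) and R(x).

Step 1: lead(4x⁵ + x⁴ − 8x³ − 5x² + x − 1) ÷ lead(D) = 4x⁵ ÷ x = 4x⁴. Subtract (4x⁴)·D = 4x⁵ + 4x⁴. Remainder: −3x⁴ − 8x³ − 5x² + x − 1.
Step 2: lead(−3x⁴ − 8x³ − 5x² + x − 1) ÷ lead(D) = −3x⁴ ÷ x = −3x³. Subtract (−3x³)·D = −3x⁴ − 3x³. Remainder: −5x³ − 5x² + x − 1.
Step 3: lead(−5x³ − 5x² + x − 1) ÷ lead(D) = −5x³ ÷ x = −5x². Subtract (−5x²)·D = −5x³ − 5x². Remainder: x − 1.
Step 4: lead(x − 1) ÷ lead(D) = x ÷ x = 1. Subtract (1)·D = x + 1. Remainder: −2.

Q(x) = 4x⁴ − 3x³ − 5x² + 1; R(x) = −2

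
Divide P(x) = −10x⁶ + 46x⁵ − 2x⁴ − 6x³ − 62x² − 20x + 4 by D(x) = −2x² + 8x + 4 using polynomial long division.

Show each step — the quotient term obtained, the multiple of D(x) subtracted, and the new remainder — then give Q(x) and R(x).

Q(x) = 5x⁴ − 3x³ − x² − 7x + 1; R(x) = 0

Step 1: lead(−10x⁶ + 46x⁵ − 2x⁴ − 6x³ − 62x² − 20x + 4) ÷ lead(D) = −10x⁶ ÷ −2x² = 5x⁴. Subtract (5x⁴)·D = −10x⁶ + 40x⁵ + 20x⁴. Remainder: 6x⁵ − 22x⁴ − 6x³ − 62x² − 20x + 4.
Step 2: lead(6x⁵ − 22x⁴ − 6x³ − 62x² − 20x + 4) ÷ lead(D) = 6x⁵ ÷ −2x² = −3x³. Subtract (−3x³)·D = 6x⁵ − 24x⁴ − 12x³. Remainder: 2x⁴ + 6x³ − 62x² − 20x + 4.
Step 3: lead(2x⁴ + 6x³ − 62x² − 20x + 4) ÷ lead(D) = 2x⁴ ÷ −2x² = −x². Subtract (−x²)·D = 2x⁴ − 8x³ − 4x². Remainder: 14x³ − 58x² − 20x + 4.
Step 4: lead(14x³ − 58x² − 20x + 4) ÷ lead(D) = 14x³ ÷ −2x² = −7x. Subtract (−7x)·D = 14x³ − 56x² − 28x. Remainder: −2x² + 8x + 4.
Step 5: lead(−2x² + 8x + 4) ÷ lead(D) = −2x² ÷ −2x² = 1. Subtract (1)·D = −2x² + 8x + 4. Remainder: 0.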